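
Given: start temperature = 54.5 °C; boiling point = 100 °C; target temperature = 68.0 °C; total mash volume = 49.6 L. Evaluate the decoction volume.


V_dec = V_total·(T_target − T_start)/(T_boil − T_start)
V_dec = 49.6·(68.0 − 54.5)/(100 − 54.5)

14.7165 L


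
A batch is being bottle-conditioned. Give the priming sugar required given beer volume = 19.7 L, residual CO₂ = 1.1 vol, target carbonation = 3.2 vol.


sugar = (target − residual)·4.0·V
sugar = (3.2 − 1.1)·4.0·19.7

165.4800 g


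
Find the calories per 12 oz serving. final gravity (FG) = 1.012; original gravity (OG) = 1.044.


ABW = (OG−FG)·131.25·0.79/FG;  °P = 259 − 259/SG (for OG→OE and FG→AE);  RE = 0.1808·OE + 0.8192·AE;  Cal = (6.9·ABW + 4·(RE−0.1))·FG·3.55
ABW = (1.044 − 1.012)·131.25·0.79/1.012 = 3.2787
OE = 259 − 259/1.044 = 10.9157 °P
AE = 259 − 259/1.012 = 3.0711 °P
RE = 0.1808·10.9157 + 0.8192·3.0711 = 4.4894 °P
Cal = (6.9·3.2787 + 4·(4.4894−0.1))·1.012·3.55

144.3525 kcal


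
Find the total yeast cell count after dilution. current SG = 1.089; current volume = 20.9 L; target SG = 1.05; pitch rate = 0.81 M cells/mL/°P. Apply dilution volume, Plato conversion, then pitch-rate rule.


V_w = V·((SG_c−1)/(SG_t−1)−1);  °P = 259 − 259/SG_t;  cells = rate·(V+V_w)·°P
V_w = 20.9·((1.089−1)/(1.05−1)−1) = 16.3020
V_final = 20.9 + 16.3020 = 37.2020
°P = 259 − 259/1.05 = 12.3333
cells = 0.81·37.2020·12.3333

371.6480 billion cells


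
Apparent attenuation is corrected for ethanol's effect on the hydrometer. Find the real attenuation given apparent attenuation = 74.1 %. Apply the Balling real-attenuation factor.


RA = AA · 0.8192
RA = 74.1 · 0.8192

60.7027 %


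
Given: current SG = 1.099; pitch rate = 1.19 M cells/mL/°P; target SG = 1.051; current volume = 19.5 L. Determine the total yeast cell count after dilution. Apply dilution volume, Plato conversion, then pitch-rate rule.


V_w = V·((SG_c−1)/(SG_t−1)−1);  °P = 259 − 259/SG_t;  cells = rate·(V+V_w)·°P
V_w = 19.5·((1.099−1)/(1.051−1)−1) = 18.3529
V_final = 19.5 + 18.3529 = 37.8529
°P = 259 − 259/1.051 = 12.5680
cells = 1.19·37.8529·12.5680

566.1269 billion cells


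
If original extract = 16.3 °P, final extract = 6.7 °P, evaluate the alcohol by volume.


SG = 259/(259 − P);  ABV = (OG − FG)·131.25
OG = 259/(259 − 16.3) = 1.0672
FG = 259/(259 − 6.7) = 1.0266
ABV = (1.0672 − 1.0266)·131.25

5.3295 % ABV


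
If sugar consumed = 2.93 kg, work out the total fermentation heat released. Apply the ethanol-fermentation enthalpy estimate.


Q = m_sugar · 590 kJ/kg
Q = 2.93 · 590

1728.7000 kJ


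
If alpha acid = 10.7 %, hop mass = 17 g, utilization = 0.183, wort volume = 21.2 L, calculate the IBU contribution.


IBU = (α/100)·mass·U·1000 / V
IBU = (10.7/100)·17·0.183·1000 / 21.2

15.7017 IBU


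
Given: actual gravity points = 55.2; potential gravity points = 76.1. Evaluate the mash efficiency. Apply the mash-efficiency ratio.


efficiency = actual / potential × 100
efficiency = 55.2 / 76.1 × 100

72.5361 %


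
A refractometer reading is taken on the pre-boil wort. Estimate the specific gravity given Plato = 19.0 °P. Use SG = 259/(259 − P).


SG = 259/(259 − 19.0)

1.0792


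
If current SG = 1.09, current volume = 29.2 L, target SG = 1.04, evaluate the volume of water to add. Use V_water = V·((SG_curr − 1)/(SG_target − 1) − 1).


V_water = 29.2·((1.09 − 1)/(1.04 − 1) − 1)

36.5000 L


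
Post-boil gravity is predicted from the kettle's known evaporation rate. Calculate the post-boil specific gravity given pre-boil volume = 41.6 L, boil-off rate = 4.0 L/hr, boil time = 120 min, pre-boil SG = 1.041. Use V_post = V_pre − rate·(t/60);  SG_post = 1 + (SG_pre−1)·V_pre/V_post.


V_post = 41.6 − 4.0·(120/60) = 33.6000
SG_post = 1 + (1.041 − 1)·41.6/33.6000

1.0508


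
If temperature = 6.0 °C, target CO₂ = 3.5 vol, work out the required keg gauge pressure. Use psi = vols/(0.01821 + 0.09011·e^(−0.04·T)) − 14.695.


psi = 3.5/(0.01821 + 0.09011·e^(−0.04·6.0)) − 14.695

24.5898 psi


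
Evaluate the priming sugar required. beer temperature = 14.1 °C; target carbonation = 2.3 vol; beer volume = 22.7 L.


residual = 14.695·(0.01821 + 0.09011·e^(−0.04·T));  sugar = (target − residual)·4.0·V
residual = 14.695·(0.01821 + 0.09011·e^(−0.04·14.1)) = 1.0210
sugar = (2.3 − 1.0210)·4.0·22.7

116.1375 g


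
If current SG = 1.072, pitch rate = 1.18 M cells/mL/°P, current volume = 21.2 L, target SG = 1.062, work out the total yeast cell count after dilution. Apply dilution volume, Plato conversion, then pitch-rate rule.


V_w = V·((SG_c−1)/(SG_t−1)−1);  °P = 259 − 259/SG_t;  cells = rate·(V+V_w)·°P
V_w = 21.2·((1.072−1)/(1.062−1)−1) = 3.4194
V_final = 21.2 + 3.4194 = 24.6194
°P = 259 − 259/1.062 = 15.1205
cells = 1.18·24.6194·15.1205

439.2640 billion cells


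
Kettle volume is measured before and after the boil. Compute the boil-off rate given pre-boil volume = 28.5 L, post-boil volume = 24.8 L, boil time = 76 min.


rate = (V_pre − V_post) / (t_min/60)
rate = (28.5 − 24.8) / (76/60)

2.9211 L/hr


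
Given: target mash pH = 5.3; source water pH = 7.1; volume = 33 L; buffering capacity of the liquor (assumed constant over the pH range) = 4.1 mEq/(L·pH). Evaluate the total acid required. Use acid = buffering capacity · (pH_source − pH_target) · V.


acid = 4.1 · (7.1 − 5.3) · 33

243.5400 mEq


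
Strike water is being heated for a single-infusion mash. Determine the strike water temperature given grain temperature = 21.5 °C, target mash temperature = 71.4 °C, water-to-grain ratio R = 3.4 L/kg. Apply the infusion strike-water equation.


T_strike = (0.41/R)·(T_mash − T_grain) + T_mash
T_strike = (0.41/3.4)·(71.4 − 21.5) + 71.4

77.4174 °C


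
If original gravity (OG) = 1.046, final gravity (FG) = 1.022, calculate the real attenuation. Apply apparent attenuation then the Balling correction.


AA = (OG−FG)/(OG−1)·100;  RA = AA·0.8192
AA = (1.046 − 1.022)/(1.046 − 1)·100 = 52.1739
RA = 52.1739·0.8192

42.7409 %


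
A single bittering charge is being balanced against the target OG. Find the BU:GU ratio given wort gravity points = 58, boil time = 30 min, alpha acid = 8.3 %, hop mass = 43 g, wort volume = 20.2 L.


U = 1.65·0.000125^(GP/1000)·(1−e^(−0.04t))/4.15;  IBU = (α/100)·m·U·1000/V;  BU:GU = IBU/GP
U = 1.65·0.000125^(58/1000)·(1−e^(−0.04·30))/4.15 = 0.1650
IBU = (8.3/100)·43·0.1650·1000/20.2 = 29.1480
BU:GU = 29.1480/58

0.5026


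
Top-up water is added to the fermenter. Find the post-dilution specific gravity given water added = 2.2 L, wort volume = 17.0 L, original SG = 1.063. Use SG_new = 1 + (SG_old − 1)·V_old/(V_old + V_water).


pts = (1.063 − 1)·1000·17.0/(17.0 + 2.2) = 55.7812
SG_new = 1 + 55.7812/1000

1.0558


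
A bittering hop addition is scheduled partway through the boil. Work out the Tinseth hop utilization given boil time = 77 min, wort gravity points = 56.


U = 1.65·0.000125^(GP/1000) · (1 − e^(−0.04·t))/4.15
bigness = 1.65·0.000125^(56/1000) = 0.9975
boil_factor = (1 − e^(−0.04·77))/4.15 = 0.2299
U = 0.9975 · 0.2299

0.2293


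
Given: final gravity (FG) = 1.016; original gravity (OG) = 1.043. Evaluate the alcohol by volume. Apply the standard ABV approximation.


ABV = (OG − FG) · 131.25
ABV = (1.043 − 1.016) · 131.25

3.5437 % ABV


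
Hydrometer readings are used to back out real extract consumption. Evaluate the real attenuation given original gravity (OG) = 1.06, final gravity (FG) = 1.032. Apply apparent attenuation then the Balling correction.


AA = (OG−FG)/(OG−1)·100;  RA = AA·0.8192
AA = (1.06 − 1.032)/(1.06 − 1)·100 = 46.6667
RA = 46.6667·0.8192

38.2293 %


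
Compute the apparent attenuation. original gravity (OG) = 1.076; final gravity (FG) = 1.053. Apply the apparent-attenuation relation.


AA = (OG − FG)/(OG − 1) · 100
AA = (1.076 − 1.053)/(1.076 − 1) · 100

30.2632 %


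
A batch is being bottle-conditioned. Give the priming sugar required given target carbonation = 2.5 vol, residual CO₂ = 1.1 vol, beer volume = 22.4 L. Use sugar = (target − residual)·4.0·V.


sugar = (2.5 − 1.1)·4.0·22.4

125.4400 g


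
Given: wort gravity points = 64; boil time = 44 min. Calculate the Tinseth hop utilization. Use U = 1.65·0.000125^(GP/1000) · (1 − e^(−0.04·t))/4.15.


bigness = 1.65·0.000125^(64/1000) = 0.9283
boil_factor = (1 − e^(−0.04·44))/4.15 = 0.1995
U = 0.9283 · 0.1995

0.1852


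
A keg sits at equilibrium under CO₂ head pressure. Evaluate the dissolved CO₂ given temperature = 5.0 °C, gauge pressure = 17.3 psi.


vols = (P + 14.695)·(0.01821 + 0.09011·e^(−0.04·T))
vols = (17.3 + 14.695)·(0.01821 + 0.09011·e^(−0.04·5.0))

2.9431 volumes


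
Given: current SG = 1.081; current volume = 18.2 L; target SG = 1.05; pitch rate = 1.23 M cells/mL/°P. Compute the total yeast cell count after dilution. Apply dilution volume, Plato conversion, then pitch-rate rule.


V_w = V·((SG_c−1)/(SG_t−1)−1);  °P = 259 − 259/SG_t;  cells = rate·(V+V_w)·°P
V_w = 18.2·((1.081−1)/(1.05−1)−1) = 11.2840
V_final = 18.2 + 11.2840 = 29.4840
°P = 259 − 259/1.05 = 12.3333
cells = 1.23·29.4840·12.3333

447.2723 billion cells


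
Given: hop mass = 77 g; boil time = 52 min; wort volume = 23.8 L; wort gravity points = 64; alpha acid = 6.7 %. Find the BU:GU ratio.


U = 1.65·0.000125^(GP/1000)·(1−e^(−0.04t))/4.15;  IBU = (α/100)·m·U·1000/V;  BU:GU = IBU/GP
U = 1.65·0.000125^(64/1000)·(1−e^(−0.04·52))/4.15 = 0.1957
IBU = (6.7/100)·77·0.1957·1000/23.8 = 42.4296
BU:GU = 42.4296/64

0.6630


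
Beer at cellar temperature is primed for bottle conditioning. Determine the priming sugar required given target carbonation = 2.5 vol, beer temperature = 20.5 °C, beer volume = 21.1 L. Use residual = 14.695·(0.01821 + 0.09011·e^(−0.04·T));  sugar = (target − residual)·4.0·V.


residual = 14.695·(0.01821 + 0.09011·e^(−0.04·20.5)) = 0.8508
sugar = (2.5 − 0.8508)·4.0·21.1

139.1924 g


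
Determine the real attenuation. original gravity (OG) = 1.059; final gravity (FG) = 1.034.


AA = (OG−FG)/(OG−1)·100;  RA = AA·0.8192
AA = (1.059 − 1.034)/(1.059 − 1)·100 = 42.3729
RA = 42.3729·0.8192

34.7119 %


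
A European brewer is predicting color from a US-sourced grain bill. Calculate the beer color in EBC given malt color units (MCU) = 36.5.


SRM = 1.4922·MCU^0.6859;  EBC = SRM·1.97
SRM = 1.4922·36.5^0.6859 = 17.5956
EBC = 17.5956·1.97

34.6633 EBC


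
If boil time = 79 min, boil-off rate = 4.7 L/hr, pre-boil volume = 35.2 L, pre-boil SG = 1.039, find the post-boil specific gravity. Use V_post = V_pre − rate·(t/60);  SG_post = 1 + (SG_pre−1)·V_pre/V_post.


V_post = 35.2 − 4.7·(79/60) = 29.0117
SG_post = 1 + (1.039 − 1)·35.2/29.0117

1.0473


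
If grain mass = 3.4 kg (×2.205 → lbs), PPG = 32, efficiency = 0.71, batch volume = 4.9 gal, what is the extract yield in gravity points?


points = lbs × PPG × eff / vol
lbs = 3.4 × 2.205 = 7.4970
points = 7.4970 × 32 × 0.71 / 4.9

34.7616 points


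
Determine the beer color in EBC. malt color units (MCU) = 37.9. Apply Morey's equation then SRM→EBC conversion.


SRM = 1.4922·MCU^0.6859;  EBC = SRM·1.97
SRM = 1.4922·37.9^0.6859 = 18.0558
EBC = 18.0558·1.97

35.5698 EBC


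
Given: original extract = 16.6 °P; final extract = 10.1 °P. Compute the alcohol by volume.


SG = 259/(259 − P);  ABV = (OG − FG)·131.25
OG = 259/(259 − 16.6) = 1.0685
FG = 259/(259 − 10.1) = 1.0406
ABV = (1.0685 − 1.0406)·131.25

3.6623 % ABV


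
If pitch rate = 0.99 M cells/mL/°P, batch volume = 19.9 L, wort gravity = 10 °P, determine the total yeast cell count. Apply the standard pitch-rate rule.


cells (billions) = rate · V_L · °P
cells = 0.99 · 19.9 · 10

197.0100 billion cells


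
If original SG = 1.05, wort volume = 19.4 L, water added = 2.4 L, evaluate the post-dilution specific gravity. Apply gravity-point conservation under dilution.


SG_new = 1 + (SG_old − 1)·V_old/(V_old + V_water)
pts = (1.05 − 1)·1000·19.4/(19.4 + 2.4) = 44.4954
SG_new = 1 + 44.4954/1000

1.0445


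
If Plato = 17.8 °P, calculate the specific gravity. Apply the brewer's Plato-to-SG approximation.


SG = 259/(259 − P)
SG = 259/(259 − 17.8)

1.0738


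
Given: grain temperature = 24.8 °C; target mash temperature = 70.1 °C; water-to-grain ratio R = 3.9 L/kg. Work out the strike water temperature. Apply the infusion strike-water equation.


T_strike = (0.41/R)·(T_mash − T_grain) + T_mash
T_strike = (0.41/3.9)·(70.1 − 24.8) + 70.1

74.8623 °C


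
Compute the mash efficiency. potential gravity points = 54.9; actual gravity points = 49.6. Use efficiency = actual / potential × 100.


efficiency = 49.6 / 54.9 × 100

90.3461 %


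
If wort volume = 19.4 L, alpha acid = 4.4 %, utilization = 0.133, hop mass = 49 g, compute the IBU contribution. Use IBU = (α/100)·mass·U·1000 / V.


IBU = (4.4/100)·49·0.133·1000 / 19.4

14.7808 IBU


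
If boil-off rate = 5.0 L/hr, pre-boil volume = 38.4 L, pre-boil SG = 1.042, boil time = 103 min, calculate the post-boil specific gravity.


V_post = V_pre − rate·(t/60);  SG_post = 1 + (SG_pre−1)·V_pre/V_post
V_post = 38.4 − 5.0·(103/60) = 29.8167
SG_post = 1 + (1.042 − 1)·38.4/29.8167

1.0541


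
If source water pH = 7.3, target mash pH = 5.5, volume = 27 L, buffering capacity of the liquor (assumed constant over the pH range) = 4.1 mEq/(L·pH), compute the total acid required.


acid = buffering capacity · (pH_source − pH_target) · V
acid = 4.1 · (7.3 − 5.5) · 27

199.2600 mEq


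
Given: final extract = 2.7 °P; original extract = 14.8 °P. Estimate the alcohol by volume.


SG = 259/(259 − P);  ABV = (OG − FG)·131.25
OG = 259/(259 − 14.8) = 1.0606
FG = 259/(259 − 2.7) = 1.0105
ABV = (1.0606 − 1.0105)·131.25

6.5719 % ABV


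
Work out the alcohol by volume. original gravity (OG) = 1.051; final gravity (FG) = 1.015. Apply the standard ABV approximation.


ABV = (OG − FG) · 131.25
ABV = (1.051 − 1.015) · 131.25

4.7250 % ABV


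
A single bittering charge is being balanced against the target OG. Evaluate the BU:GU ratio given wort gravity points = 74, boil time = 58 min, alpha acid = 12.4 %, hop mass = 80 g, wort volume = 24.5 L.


U = 1.65·0.000125^(GP/1000)·(1−e^(−0.04t))/4.15;  IBU = (α/100)·m·U·1000/V;  BU:GU = IBU/GP
U = 1.65·0.000125^(74/1000)·(1−e^(−0.04·58))/4.15 = 0.1844
IBU = (12.4/100)·80·0.1844·1000/24.5 = 74.6496
BU:GU = 74.6496/74

1.0088


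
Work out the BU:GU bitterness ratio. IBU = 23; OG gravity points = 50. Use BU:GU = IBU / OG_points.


BU:GU = 23 / 50

0.4600


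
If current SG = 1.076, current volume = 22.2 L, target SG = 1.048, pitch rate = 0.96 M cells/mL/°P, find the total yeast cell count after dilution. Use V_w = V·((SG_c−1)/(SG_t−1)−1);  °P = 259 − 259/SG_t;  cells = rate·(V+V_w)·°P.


V_w = 22.2·((1.076−1)/(1.048−1)−1) = 12.9500
V_final = 22.2 + 12.9500 = 35.1500
°P = 259 − 259/1.048 = 11.8626
cells = 0.96·35.1500·11.8626

400.2914 billion cells


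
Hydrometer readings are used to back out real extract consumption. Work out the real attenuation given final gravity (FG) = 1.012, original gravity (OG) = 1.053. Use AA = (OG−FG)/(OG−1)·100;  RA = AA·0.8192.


AA = (1.053 − 1.012)/(1.053 − 1)·100 = 77.3585
RA = 77.3585·0.8192

63.3721 %


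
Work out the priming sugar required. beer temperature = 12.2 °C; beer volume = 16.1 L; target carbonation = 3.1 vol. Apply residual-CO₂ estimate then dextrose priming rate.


residual = 14.695·(0.01821 + 0.09011·e^(−0.04·T));  sugar = (target − residual)·4.0·V
residual = 14.695·(0.01821 + 0.09011·e^(−0.04·12.2)) = 1.0804
sugar = (3.1 − 1.0804)·4.0·16.1

130.0597 g


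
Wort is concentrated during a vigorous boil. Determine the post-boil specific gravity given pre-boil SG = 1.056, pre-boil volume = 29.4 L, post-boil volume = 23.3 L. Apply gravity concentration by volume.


SG_post = 1 + (SG_pre − 1)·V_pre/V_post
pts_pre = (1.056 − 1)·1000 = 56.0000
pts_post = 56.0000·29.4/23.3 = 70.6609
SG_post = 1 + 70.6609/1000

1.0707


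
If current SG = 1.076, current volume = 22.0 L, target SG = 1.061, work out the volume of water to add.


V_water = V·((SG_curr − 1)/(SG_target − 1) − 1)
V_water = 22.0·((1.076 − 1)/(1.061 − 1) − 1)

5.4098 L


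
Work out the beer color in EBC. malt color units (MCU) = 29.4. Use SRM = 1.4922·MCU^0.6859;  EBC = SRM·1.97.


SRM = 1.4922·29.4^0.6859 = 15.1693
EBC = 15.1693·1.97

29.8836 EBC


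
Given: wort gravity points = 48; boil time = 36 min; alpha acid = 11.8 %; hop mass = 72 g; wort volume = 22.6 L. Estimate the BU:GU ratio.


U = 1.65·0.000125^(GP/1000)·(1−e^(−0.04t))/4.15;  IBU = (α/100)·m·U·1000/V;  BU:GU = IBU/GP
U = 1.65·0.000125^(48/1000)·(1−e^(−0.04·36))/4.15 = 0.1971
IBU = (11.8/100)·72·0.1971·1000/22.6 = 74.0899
BU:GU = 74.0899/48

1.5435


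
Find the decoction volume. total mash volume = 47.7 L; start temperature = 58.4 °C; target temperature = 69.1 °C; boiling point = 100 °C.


V_dec = V_total·(T_target − T_start)/(T_boil − T_start)
V_dec = 47.7·(69.1 − 58.4)/(100 − 58.4)

12.2690 L


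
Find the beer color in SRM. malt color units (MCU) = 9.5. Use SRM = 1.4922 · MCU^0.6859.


SRM = 1.4922 · 9.5^0.6859

6.9895 SRM


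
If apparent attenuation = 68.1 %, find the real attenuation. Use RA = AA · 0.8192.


RA = 68.1 · 0.8192

55.7875 %


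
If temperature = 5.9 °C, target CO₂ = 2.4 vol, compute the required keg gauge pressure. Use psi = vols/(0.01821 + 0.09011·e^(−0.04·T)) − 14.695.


psi = 2.4/(0.01821 + 0.09011·e^(−0.04·5.9)) − 14.695

12.1575 psi


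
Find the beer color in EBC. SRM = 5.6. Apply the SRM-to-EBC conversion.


EBC = SRM · 1.97
EBC = 5.6 · 1.97

11.0320 EBC


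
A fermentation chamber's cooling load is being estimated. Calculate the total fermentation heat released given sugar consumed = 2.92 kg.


Q = m_sugar · 590 kJ/kg
Q = 2.92 · 590

1722.8000 kJ


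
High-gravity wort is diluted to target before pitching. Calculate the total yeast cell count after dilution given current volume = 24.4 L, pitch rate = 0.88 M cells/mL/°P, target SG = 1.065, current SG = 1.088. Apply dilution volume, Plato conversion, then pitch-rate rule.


V_w = V·((SG_c−1)/(SG_t−1)−1);  °P = 259 − 259/SG_t;  cells = rate·(V+V_w)·°P
V_w = 24.4·((1.088−1)/(1.065−1)−1) = 8.6338
V_final = 24.4 + 8.6338 = 33.0338
°P = 259 − 259/1.065 = 15.8075
cells = 0.88·33.0338·15.8075

459.5210 billion cells


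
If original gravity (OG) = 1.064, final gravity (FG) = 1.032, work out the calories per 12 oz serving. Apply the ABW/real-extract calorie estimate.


ABW = (OG−FG)·131.25·0.79/FG;  °P = 259 − 259/SG (for OG→OE and FG→AE);  RE = 0.1808·OE + 0.8192·AE;  Cal = (6.9·ABW + 4·(RE−0.1))·FG·3.55
ABW = (1.064 − 1.032)·131.25·0.79/1.032 = 3.2151
OE = 259 − 259/1.064 = 15.5789 °P
AE = 259 − 259/1.032 = 8.0310 °P
RE = 0.1808·15.5789 + 0.8192·8.0310 = 9.3957 °P
Cal = (6.9·3.2151 + 4·(9.3957−0.1))·1.032·3.55

217.4970 kcal


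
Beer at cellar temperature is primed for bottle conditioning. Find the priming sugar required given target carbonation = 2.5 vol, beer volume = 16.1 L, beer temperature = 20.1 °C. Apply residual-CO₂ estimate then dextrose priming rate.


residual = 14.695·(0.01821 + 0.09011·e^(−0.04·T));  sugar = (target − residual)·4.0·V
residual = 14.695·(0.01821 + 0.09011·e^(−0.04·20.1)) = 0.8602
sugar = (2.5 − 0.8602)·4.0·16.1

105.6027 g


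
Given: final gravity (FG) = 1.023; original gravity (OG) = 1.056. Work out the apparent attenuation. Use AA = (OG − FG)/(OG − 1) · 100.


AA = (1.056 − 1.023)/(1.056 − 1) · 100

58.9286 %


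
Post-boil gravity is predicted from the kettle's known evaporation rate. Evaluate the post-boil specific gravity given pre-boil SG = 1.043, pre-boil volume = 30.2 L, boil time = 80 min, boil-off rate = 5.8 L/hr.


V_post = V_pre − rate·(t/60);  SG_post = 1 + (SG_pre−1)·V_pre/V_post
V_post = 30.2 − 5.8·(80/60) = 22.4667
SG_post = 1 + (1.043 − 1)·30.2/22.4667

1.0578


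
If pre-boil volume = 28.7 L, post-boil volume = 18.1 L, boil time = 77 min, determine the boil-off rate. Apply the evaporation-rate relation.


rate = (V_pre − V_post) / (t_min/60)
rate = (28.7 − 18.1) / (77/60)

8.2597 L/hr


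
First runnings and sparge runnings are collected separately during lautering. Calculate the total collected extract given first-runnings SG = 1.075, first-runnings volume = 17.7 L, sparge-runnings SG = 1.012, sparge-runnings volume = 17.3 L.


total = Σ (SG_i − 1)·1000·V_i
first = (1.075 − 1)·1000·17.7 = 1327.5000
sparge = (1.012 − 1)·1000·17.3 = 207.6000
total = 1327.5000 + 207.6000

1535.1000 gravity·L


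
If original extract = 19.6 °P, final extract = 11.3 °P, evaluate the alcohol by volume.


SG = 259/(259 − P);  ABV = (OG − FG)·131.25
OG = 259/(259 − 19.6) = 1.0819
FG = 259/(259 − 11.3) = 1.0456
ABV = (1.0819 − 1.0456)·131.25

4.7580 % ABV


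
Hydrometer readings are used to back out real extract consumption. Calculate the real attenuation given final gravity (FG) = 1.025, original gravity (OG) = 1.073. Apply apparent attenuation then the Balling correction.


AA = (OG−FG)/(OG−1)·100;  RA = AA·0.8192
AA = (1.073 − 1.025)/(1.073 − 1)·100 = 65.7534
RA = 65.7534·0.8192

53.8652 %


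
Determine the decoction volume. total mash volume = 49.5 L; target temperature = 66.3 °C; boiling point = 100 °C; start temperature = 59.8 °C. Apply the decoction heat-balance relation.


V_dec = V_total·(T_target − T_start)/(T_boil − T_start)
V_dec = 49.5·(66.3 − 59.8)/(100 − 59.8)

8.0037 L


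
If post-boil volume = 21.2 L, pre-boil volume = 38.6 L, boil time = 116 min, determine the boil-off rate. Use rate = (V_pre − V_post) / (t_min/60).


rate = (38.6 − 21.2) / (116/60)

9.0000 L/hr


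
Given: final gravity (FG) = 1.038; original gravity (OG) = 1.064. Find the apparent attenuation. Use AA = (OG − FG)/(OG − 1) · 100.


AA = (1.064 − 1.038)/(1.064 − 1) · 100

40.6250 %


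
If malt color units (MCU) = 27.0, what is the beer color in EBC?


SRM = 1.4922·MCU^0.6859;  EBC = SRM·1.97
SRM = 1.4922·27.0^0.6859 = 14.3087
EBC = 14.3087·1.97

28.1881 EBC


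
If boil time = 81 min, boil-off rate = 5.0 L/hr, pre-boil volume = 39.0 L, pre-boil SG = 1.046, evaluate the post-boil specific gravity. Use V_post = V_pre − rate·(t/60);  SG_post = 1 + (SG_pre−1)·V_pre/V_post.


V_post = 39.0 − 5.0·(81/60) = 32.2500
SG_post = 1 + (1.046 − 1)·39.0/32.2500

1.0556


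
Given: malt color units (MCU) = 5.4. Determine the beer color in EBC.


SRM = 1.4922·MCU^0.6859;  EBC = SRM·1.97
SRM = 1.4922·5.4^0.6859 = 4.7443
EBC = 4.7443·1.97

9.3464 EBC


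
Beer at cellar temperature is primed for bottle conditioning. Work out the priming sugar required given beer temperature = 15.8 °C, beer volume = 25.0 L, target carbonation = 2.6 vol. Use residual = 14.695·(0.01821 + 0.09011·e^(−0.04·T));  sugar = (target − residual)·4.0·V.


residual = 14.695·(0.01821 + 0.09011·e^(−0.04·15.8)) = 0.9714
sugar = (2.6 − 0.9714)·4.0·25.0

162.8573 g


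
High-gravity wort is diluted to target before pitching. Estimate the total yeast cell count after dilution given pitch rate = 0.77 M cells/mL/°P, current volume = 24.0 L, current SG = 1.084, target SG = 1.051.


V_w = V·((SG_c−1)/(SG_t−1)−1);  °P = 259 − 259/SG_t;  cells = rate·(V+V_w)·°P
V_w = 24.0·((1.084−1)/(1.051−1)−1) = 15.5294
V_final = 24.0 + 15.5294 = 39.5294
°P = 259 − 259/1.051 = 12.5680
cells = 0.77·39.5294·12.5680

382.5413 billion cells


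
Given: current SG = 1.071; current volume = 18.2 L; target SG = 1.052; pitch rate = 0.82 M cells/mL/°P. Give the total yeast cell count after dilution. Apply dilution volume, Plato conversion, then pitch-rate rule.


V_w = V·((SG_c−1)/(SG_t−1)−1);  °P = 259 − 259/SG_t;  cells = rate·(V+V_w)·°P
V_w = 18.2·((1.071−1)/(1.052−1)−1) = 6.6500
V_final = 18.2 + 6.6500 = 24.8500
°P = 259 − 259/1.052 = 12.8023
cells = 0.82·24.8500·12.8023

260.8721 billion cells


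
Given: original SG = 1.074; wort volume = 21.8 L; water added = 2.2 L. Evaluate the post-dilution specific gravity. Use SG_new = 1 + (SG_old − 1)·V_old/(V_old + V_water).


pts = (1.074 − 1)·1000·21.8/(21.8 + 2.2) = 67.2167
SG_new = 1 + 67.2167/1000

1.0672


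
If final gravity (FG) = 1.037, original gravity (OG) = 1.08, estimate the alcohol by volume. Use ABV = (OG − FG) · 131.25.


ABV = (1.08 − 1.037) · 131.25

5.6438 % ABV


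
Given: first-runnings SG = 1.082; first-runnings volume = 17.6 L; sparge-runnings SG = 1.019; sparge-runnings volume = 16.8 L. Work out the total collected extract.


total = Σ (SG_i − 1)·1000·V_i
first = (1.082 − 1)·1000·17.6 = 1443.2000
sparge = (1.019 − 1)·1000·16.8 = 319.2000
total = 1443.2000 + 319.2000

1762.4000 gravity·L


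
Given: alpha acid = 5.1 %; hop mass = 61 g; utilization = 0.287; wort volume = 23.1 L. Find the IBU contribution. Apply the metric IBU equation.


IBU = (α/100)·mass·U·1000 / V
IBU = (5.1/100)·61·0.287·1000 / 23.1

38.6518 IBU


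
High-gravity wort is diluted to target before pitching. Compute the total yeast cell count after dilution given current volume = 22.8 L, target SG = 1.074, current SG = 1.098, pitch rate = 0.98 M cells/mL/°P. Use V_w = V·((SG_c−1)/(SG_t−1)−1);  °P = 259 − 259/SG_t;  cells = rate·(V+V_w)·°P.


V_w = 22.8·((1.098−1)/(1.074−1)−1) = 7.3946
V_final = 22.8 + 7.3946 = 30.1946
°P = 259 − 259/1.074 = 17.8454
cells = 0.98·30.1946·17.8454

528.0590 billion cells


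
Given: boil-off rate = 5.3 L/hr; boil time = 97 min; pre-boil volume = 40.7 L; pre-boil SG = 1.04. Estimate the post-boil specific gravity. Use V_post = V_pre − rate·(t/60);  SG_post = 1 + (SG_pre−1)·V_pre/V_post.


V_post = 40.7 − 5.3·(97/60) = 32.1317
SG_post = 1 + (1.04 − 1)·40.7/32.1317

1.0507


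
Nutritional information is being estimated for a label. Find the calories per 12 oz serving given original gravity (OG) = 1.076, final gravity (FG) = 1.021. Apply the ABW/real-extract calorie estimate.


ABW = (OG−FG)·131.25·0.79/FG;  °P = 259 − 259/SG (for OG→OE and FG→AE);  RE = 0.1808·OE + 0.8192·AE;  Cal = (6.9·ABW + 4·(RE−0.1))·FG·3.55
ABW = (1.076 − 1.021)·131.25·0.79/1.021 = 5.5855
OE = 259 − 259/1.076 = 18.2937 °P
AE = 259 − 259/1.021 = 5.3271 °P
RE = 0.1808·18.2937 + 0.8192·5.3271 = 7.6715 °P
Cal = (6.9·5.5855 + 4·(7.6715−0.1))·1.021·3.55

249.4633 kcal


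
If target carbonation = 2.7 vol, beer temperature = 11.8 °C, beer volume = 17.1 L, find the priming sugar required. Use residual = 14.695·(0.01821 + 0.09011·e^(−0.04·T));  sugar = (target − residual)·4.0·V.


residual = 14.695·(0.01821 + 0.09011·e^(−0.04·11.8)) = 1.0935
sugar = (2.7 − 1.0935)·4.0·17.1

109.8812 g


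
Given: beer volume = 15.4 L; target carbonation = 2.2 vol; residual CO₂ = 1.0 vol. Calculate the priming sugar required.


sugar = (target − residual)·4.0·V
sugar = (2.2 − 1.0)·4.0·15.4

73.9200 g


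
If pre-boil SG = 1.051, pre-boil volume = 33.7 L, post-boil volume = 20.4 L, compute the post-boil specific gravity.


SG_post = 1 + (SG_pre − 1)·V_pre/V_post
pts_pre = (1.051 − 1)·1000 = 51.0000
pts_post = 51.0000·33.7/20.4 = 84.2500
SG_post = 1 + 84.2500/1000

1.0842


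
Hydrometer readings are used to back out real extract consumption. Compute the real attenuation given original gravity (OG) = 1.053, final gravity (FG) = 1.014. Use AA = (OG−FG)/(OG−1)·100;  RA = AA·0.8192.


AA = (1.053 − 1.014)/(1.053 − 1)·100 = 73.5849
RA = 73.5849·0.8192

60.2808 %


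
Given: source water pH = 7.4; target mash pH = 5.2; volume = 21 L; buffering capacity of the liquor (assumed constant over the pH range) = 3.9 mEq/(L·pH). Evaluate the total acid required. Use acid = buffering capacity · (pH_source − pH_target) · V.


acid = 3.9 · (7.4 − 5.2) · 21

180.1800 mEq


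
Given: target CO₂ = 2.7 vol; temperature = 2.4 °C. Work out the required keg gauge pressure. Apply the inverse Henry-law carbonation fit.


psi = vols/(0.01821 + 0.09011·e^(−0.04·T)) − 14.695
psi = 2.7/(0.01821 + 0.09011·e^(−0.04·2.4)) − 14.695

12.2857 psi


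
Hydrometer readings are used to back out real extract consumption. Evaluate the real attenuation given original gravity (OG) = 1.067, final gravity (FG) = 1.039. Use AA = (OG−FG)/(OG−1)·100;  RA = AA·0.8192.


AA = (1.067 − 1.039)/(1.067 − 1)·100 = 41.7910
RA = 41.7910·0.8192

34.2352 %


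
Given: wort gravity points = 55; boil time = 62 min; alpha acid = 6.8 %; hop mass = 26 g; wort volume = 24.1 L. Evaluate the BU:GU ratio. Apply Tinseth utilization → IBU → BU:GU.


U = 1.65·0.000125^(GP/1000)·(1−e^(−0.04t))/4.15;  IBU = (α/100)·m·U·1000/V;  BU:GU = IBU/GP
U = 1.65·0.000125^(55/1000)·(1−e^(−0.04·62))/4.15 = 0.2222
IBU = (6.8/100)·26·0.2222·1000/24.1 = 16.3023
BU:GU = 16.3023/55

0.2964


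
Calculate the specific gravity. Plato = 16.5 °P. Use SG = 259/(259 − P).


SG = 259/(259 − 16.5)

1.0680


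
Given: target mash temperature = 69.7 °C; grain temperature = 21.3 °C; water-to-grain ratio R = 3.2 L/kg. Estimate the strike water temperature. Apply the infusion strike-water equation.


T_strike = (0.41/R)·(T_mash − T_grain) + T_mash
T_strike = (0.41/3.2)·(69.7 − 21.3) + 69.7

75.9013 °C


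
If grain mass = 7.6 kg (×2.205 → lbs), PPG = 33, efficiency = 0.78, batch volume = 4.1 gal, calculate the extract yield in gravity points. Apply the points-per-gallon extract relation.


points = lbs × PPG × eff / vol
lbs = 7.6 × 2.205 = 16.7580
points = 16.7580 × 33 × 0.78 / 4.1

105.2075 points


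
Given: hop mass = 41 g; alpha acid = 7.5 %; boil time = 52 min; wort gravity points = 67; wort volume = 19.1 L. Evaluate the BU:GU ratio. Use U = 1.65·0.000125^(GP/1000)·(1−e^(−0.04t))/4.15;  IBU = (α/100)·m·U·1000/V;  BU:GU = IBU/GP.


U = 1.65·0.000125^(67/1000)·(1−e^(−0.04·52))/4.15 = 0.1905
IBU = (7.5/100)·41·0.1905·1000/19.1 = 30.6749
BU:GU = 30.6749/67

0.4578


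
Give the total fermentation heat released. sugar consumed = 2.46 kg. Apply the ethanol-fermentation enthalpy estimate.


Q = m_sugar · 590 kJ/kg
Q = 2.46 · 590

1451.4000 kJ


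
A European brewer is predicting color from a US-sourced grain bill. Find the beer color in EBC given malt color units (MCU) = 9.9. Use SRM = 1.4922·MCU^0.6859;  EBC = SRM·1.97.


SRM = 1.4922·9.9^0.6859 = 7.1901
EBC = 7.1901·1.97

14.1644 EBC


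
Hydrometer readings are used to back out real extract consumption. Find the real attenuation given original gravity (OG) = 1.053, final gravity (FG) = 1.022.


AA = (OG−FG)/(OG−1)·100;  RA = AA·0.8192
AA = (1.053 − 1.022)/(1.053 − 1)·100 = 58.4906
RA = 58.4906·0.8192

47.9155 %


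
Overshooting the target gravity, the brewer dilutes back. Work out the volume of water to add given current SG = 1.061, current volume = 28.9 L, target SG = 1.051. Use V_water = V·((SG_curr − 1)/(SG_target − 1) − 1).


V_water = 28.9·((1.061 − 1)/(1.051 − 1) − 1)

5.6667 L


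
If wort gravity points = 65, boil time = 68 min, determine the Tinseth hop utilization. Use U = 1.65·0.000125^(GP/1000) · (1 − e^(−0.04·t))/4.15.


bigness = 1.65·0.000125^(65/1000) = 0.9200
boil_factor = (1 − e^(−0.04·68))/4.15 = 0.2251
U = 0.9200 · 0.2251

0.2071


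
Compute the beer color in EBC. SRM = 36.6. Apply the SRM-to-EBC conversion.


EBC = SRM · 1.97
EBC = 36.6 · 1.97

72.1020 EBC


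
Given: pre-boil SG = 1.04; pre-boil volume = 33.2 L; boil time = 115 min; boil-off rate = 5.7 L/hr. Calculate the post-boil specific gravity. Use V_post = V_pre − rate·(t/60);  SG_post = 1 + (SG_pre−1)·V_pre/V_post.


V_post = 33.2 − 5.7·(115/60) = 22.2750
SG_post = 1 + (1.04 − 1)·33.2/22.2750

1.0596


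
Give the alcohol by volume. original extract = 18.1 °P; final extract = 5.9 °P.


SG = 259/(259 − P);  ABV = (OG − FG)·131.25
OG = 259/(259 − 18.1) = 1.0751
FG = 259/(259 − 5.9) = 1.0233
ABV = (1.0751 − 1.0233)·131.25

6.8019 % ABV


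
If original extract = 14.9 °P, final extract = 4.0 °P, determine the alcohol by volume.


SG = 259/(259 − P);  ABV = (OG − FG)·131.25
OG = 259/(259 − 14.9) = 1.0610
FG = 259/(259 − 4.0) = 1.0157
ABV = (1.0610 − 1.0157)·131.25

5.9527 % ABV


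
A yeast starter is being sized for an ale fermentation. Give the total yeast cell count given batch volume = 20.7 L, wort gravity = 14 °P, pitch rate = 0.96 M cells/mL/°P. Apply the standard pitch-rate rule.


cells (billions) = rate · V_L · °P
cells = 0.96 · 20.7 · 14

278.2080 billion cells


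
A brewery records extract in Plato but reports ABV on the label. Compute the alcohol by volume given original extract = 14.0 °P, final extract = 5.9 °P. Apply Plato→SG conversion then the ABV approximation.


SG = 259/(259 − P);  ABV = (OG − FG)·131.25
OG = 259/(259 − 14.0) = 1.0571
FG = 259/(259 − 5.9) = 1.0233
ABV = (1.0571 − 1.0233)·131.25

4.4404 % ABV


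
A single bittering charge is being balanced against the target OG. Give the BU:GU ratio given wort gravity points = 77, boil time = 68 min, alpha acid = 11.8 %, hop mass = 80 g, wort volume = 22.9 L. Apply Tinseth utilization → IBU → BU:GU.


U = 1.65·0.000125^(GP/1000)·(1−e^(−0.04t))/4.15;  IBU = (α/100)·m·U·1000/V;  BU:GU = IBU/GP
U = 1.65·0.000125^(77/1000)·(1−e^(−0.04·68))/4.15 = 0.1859
IBU = (11.8/100)·80·0.1859·1000/22.9 = 76.6372
BU:GU = 76.6372/77

0.9953


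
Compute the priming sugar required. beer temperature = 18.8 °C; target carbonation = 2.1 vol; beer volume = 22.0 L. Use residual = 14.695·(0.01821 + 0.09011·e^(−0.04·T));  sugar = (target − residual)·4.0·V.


residual = 14.695·(0.01821 + 0.09011·e^(−0.04·18.8)) = 0.8918
sugar = (2.1 − 0.8918)·4.0·22.0

106.3182 g


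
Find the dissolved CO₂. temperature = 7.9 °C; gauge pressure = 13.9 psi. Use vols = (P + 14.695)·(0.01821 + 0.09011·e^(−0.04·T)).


vols = (13.9 + 14.695)·(0.01821 + 0.09011·e^(−0.04·7.9))

2.3993 volumes


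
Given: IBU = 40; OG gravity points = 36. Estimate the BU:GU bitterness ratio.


BU:GU = IBU / OG_points
BU:GU = 40 / 36

1.1111


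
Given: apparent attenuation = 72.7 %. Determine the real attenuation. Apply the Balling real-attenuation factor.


RA = AA · 0.8192
RA = 72.7 · 0.8192

59.5558 %


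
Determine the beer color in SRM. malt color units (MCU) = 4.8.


SRM = 1.4922 · MCU^0.6859
SRM = 1.4922 · 4.8^0.6859

4.3761 SRM


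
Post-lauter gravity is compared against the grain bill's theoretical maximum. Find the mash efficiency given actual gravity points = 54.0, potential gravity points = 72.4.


efficiency = actual / potential × 100
efficiency = 54.0 / 72.4 × 100

74.5856 %


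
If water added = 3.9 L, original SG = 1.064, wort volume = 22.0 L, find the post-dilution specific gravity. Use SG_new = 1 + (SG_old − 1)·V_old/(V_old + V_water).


pts = (1.064 − 1)·1000·22.0/(22.0 + 3.9) = 54.3629
SG_new = 1 + 54.3629/1000

1.0544


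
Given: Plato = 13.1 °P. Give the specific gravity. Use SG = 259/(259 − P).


SG = 259/(259 − 13.1)

1.0533


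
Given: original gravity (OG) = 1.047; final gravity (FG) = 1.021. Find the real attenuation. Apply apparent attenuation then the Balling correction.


AA = (OG−FG)/(OG−1)·100;  RA = AA·0.8192
AA = (1.047 − 1.021)/(1.047 − 1)·100 = 55.3191
RA = 55.3191·0.8192

45.3174 %


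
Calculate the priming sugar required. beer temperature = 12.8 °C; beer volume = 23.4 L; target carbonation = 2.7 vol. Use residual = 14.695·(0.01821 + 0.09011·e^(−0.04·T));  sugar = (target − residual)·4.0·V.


residual = 14.695·(0.01821 + 0.09011·e^(−0.04·12.8)) = 1.0612
sugar = (2.7 − 1.0612)·4.0·23.4

153.3951 g


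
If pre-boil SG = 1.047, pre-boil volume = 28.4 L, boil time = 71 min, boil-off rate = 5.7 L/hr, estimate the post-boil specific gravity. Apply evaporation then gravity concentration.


V_post = V_pre − rate·(t/60);  SG_post = 1 + (SG_pre−1)·V_pre/V_post
V_post = 28.4 − 5.7·(71/60) = 21.6550
SG_post = 1 + (1.047 − 1)·28.4/21.6550

1.0616


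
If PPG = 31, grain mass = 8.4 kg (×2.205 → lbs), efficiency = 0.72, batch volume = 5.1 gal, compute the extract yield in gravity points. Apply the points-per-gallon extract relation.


points = lbs × PPG × eff / vol
lbs = 8.4 × 2.205 = 18.5220
points = 18.5220 × 31 × 0.72 / 5.1

81.0610 points


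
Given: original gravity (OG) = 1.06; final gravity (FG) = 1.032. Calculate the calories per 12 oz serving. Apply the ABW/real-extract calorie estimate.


ABW = (OG−FG)·131.25·0.79/FG;  °P = 259 − 259/SG (for OG→OE and FG→AE);  RE = 0.1808·OE + 0.8192·AE;  Cal = (6.9·ABW + 4·(RE−0.1))·FG·3.55
ABW = (1.06 − 1.032)·131.25·0.79/1.032 = 2.8132
OE = 259 − 259/1.06 = 14.6604 °P
AE = 259 − 259/1.032 = 8.0310 °P
RE = 0.1808·14.6604 + 0.8192·8.0310 = 9.2296 °P
Cal = (6.9·2.8132 + 4·(9.2296−0.1))·1.032·3.55

204.9039 kcal


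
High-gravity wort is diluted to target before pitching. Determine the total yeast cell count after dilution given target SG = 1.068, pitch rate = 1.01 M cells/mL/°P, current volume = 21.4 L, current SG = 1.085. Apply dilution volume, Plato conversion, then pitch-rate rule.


V_w = V·((SG_c−1)/(SG_t−1)−1);  °P = 259 − 259/SG_t;  cells = rate·(V+V_w)·°P
V_w = 21.4·((1.085−1)/(1.068−1)−1) = 5.3500
V_final = 21.4 + 5.3500 = 26.7500
°P = 259 − 259/1.068 = 16.4906
cells = 1.01·26.7500·16.4906

445.5358 billion cells


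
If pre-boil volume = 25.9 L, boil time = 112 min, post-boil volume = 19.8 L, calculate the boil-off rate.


rate = (V_pre − V_post) / (t_min/60)
rate = (25.9 − 19.8) / (112/60)

3.2679 L/hr


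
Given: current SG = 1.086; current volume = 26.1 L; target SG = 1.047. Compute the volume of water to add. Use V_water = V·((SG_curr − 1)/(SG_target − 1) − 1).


V_water = 26.1·((1.086 − 1)/(1.047 − 1) − 1)

21.6574 L


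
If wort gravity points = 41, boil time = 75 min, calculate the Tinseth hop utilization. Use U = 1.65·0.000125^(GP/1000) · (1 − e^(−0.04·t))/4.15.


bigness = 1.65·0.000125^(41/1000) = 1.1415
boil_factor = (1 − e^(−0.04·75))/4.15 = 0.2290
U = 1.1415 · 0.2290

0.2614


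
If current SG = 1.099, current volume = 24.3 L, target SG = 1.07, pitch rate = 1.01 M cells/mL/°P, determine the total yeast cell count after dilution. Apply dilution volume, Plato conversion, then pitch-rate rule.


V_w = V·((SG_c−1)/(SG_t−1)−1);  °P = 259 − 259/SG_t;  cells = rate·(V+V_w)·°P
V_w = 24.3·((1.099−1)/(1.07−1)−1) = 10.0671
V_final = 24.3 + 10.0671 = 34.3671
°P = 259 − 259/1.07 = 16.9439
cells = 1.01·34.3671·16.9439

588.1374 billion cells


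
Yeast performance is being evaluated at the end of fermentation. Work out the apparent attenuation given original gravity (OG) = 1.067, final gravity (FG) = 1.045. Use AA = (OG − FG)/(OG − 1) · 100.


AA = (1.067 − 1.045)/(1.067 − 1) · 100

32.8358 %
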